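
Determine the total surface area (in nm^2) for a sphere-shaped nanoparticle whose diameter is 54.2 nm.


Radius r = 54.2/2 = 27.1 nm
Surface area SA = 4 * pi * r^2
SA = 4 * pi * (27.1)^2
SA = 9228.87 nm^2

9228.87


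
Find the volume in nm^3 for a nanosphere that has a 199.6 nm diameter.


Radius r = 199.6/2 = 99.8 nm
Volume V = (4/3) * pi * r^3
V = (4/3) * pi * (99.8)^3
V = 4163707.7 nm^3

4163707.7


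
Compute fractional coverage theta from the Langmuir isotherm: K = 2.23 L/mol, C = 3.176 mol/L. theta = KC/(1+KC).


Langmuir isotherm: theta = K*C / (1 + K*C)
K*C = 2.23 * 3.176 = 7.08248
theta = 7.08248 / (1 + 7.08248) = 7.08248 / 8.08248
theta = 0.8763

0.8763


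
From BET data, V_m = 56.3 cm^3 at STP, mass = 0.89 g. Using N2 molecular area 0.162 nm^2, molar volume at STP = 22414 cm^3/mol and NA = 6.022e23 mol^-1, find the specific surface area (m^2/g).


Number of moles in monolayer = V_m / 22414 = 56.3 / 22414 = 0.00251182
Number of molecules = moles * NA = 0.00251182 * 6.022e23
SA = molecules * sigma / mass
SA = (56.3 / 22414) * 6.022e23 * 0.162e-18 / 0.89
SA = 275.3 m^2/g

275.3


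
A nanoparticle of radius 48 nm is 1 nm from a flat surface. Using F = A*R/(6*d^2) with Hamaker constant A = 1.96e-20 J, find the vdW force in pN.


Convert to SI: R = 48 nm = 4.8e-08 m, d = 1 nm = 1e-09 m
F = A * R / (6 * d^2)
F = 1.96e-20 * 4.8e-08 / (6 * (1e-09)^2)
F = 1.568e-10 N = 156.8 pN

156.8


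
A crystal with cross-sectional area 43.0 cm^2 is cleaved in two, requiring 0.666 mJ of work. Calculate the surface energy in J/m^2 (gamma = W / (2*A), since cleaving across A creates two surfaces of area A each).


Convert: A = 43.0 cm^2 = 0.0043 m^2, W = 0.666 mJ = 0.000666 J
Cleaving exposes two faces of area A, so total new surface = 2*A and gamma = W / (2*A)
gamma = 0.000666 / (2 * 0.0043)
gamma = 0.077 J/m^2

0.077


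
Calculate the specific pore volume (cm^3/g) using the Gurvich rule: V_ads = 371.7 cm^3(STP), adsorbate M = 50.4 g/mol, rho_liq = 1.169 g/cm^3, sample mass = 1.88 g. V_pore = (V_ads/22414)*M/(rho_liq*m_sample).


Moles adsorbed n = V_ads / 22414 = 371.7 / 22414 = 1.658339e-02 mol
Liquid volume V_liq = n * M / rho_liq = 1.658339e-02 * 50.4 / 1.169 = 0.71497 cm^3
Specific pore volume V_pore = V_liq / m_sample = 0.71497 / 1.88
V_pore = 0.3803 cm^3/g

0.3803


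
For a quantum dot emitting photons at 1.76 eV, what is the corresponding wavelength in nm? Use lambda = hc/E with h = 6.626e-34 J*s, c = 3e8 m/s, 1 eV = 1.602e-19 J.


Convert energy: E = 1.76 eV = 1.76 * 1.602e-19 = 2.81952e-19 J
lambda = h*c / E = 6.626e-34 * 3e8 / 2.81952e-19
lambda = 7.05014e-07 m = 705.0 nm

705.0


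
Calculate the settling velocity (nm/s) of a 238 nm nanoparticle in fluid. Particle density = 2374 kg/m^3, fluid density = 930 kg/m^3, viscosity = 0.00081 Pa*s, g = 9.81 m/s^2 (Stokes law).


Radius R = 238/2 nm = 1.19e-07 m
Density difference = 2374 - 930 = 1444 kg/m^3
v = 2 * R^2 * (rho_p - rho_f) * g / (9 * eta)
v = 2 * (1.19e-07)^2 * 1444 * 9.81 / (9 * 0.00081)
v = 5.50342e-08 m/s = 55.0342 nm/s

55.0342


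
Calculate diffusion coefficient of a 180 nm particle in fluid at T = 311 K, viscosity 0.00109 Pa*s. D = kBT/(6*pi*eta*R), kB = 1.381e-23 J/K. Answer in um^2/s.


Radius R = 180/2 = 90 nm = 9e-08 m
D = kB*T / (6*pi*eta*R)
D = 1.381e-23 * 311 / (6 * pi * 0.00109 * 9e-08)
D = 2.32265e-12 m^2/s = 2.323 um^2/s

2.323


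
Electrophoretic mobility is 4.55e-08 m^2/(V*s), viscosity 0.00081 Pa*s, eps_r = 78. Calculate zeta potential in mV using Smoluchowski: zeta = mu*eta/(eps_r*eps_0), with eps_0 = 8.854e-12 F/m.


Smoluchowski equation: zeta = mu * eta / (eps_r * eps_0)
zeta = 4.55e-08 * 0.00081 / (78 * 8.854e-12)
zeta = 0.053366 V = 53.37 mV

53.37


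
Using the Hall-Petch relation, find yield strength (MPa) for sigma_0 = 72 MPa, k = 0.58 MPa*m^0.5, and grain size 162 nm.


d = 162 nm = 1.62e-07 m
sqrt(d) = 0.0004024922
Hall-Petch contribution = k / sqrt(d) = 0.58 / 0.0004024922 = 1441.0 MPa
sigma = sigma_0 + k/sqrt(d) = 72 + 1441.0 = 1513.0 MPa

1513.0


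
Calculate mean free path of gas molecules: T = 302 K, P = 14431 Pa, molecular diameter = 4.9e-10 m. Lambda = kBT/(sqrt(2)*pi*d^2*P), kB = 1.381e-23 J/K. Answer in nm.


Mean free path: lambda = kB*T / (sqrt(2) * pi * d^2 * P)
lambda = 1.381e-23 * 302 / (sqrt(2) * pi * (4.9e-10)^2 * 14431)
lambda = 2.70924e-07 m
lambda = 270.92 nm

270.92


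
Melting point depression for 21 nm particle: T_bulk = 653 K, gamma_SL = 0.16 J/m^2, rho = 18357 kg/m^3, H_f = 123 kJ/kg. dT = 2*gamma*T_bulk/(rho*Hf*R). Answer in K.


Radius R = 21/2 = 10.5 nm = 1.05e-08 m
Convert H_f = 123 kJ/kg = 123000 J/kg
dT = 2 * gamma_SL * T_bulk / (rho * H_f * R)
dT = 2 * 0.16 * 653 / (18357 * 123000 * 1.05e-08)
dT = 8.8 K

8.8


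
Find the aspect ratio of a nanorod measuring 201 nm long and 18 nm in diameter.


Aspect ratio AR = length / diameter
AR = 201 / 18
AR = 11.17

11.17


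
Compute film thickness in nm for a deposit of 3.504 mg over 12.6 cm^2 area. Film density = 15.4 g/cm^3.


Convert: m = 3.504 mg = 3.5040e-06 kg, A = 12.6 cm^2 = 1.2600e-03 m^2, rho = 15.4 g/cm^3 = 15400 kg/m^3
t = m / (A * rho)
t = 3.5040e-06 / (1.2600e-03 * 15400)
t = 1.8058e-07 m = 180.6 nm

180.6


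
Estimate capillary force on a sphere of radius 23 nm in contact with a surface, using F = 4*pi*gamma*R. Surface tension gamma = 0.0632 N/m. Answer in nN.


Convert radius: R = 23 nm = 2.3e-08 m
F = 4 * pi * gamma * R
F = 4 * pi * 0.0632 * 2.3e-08
F = 1.82665e-08 N = 18.2665 nN

18.2665


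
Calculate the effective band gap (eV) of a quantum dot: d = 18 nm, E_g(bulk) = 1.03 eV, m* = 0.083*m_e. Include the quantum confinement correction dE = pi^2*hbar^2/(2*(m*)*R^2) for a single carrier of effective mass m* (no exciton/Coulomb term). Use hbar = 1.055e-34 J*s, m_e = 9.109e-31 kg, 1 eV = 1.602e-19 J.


Radius R = 18/2 nm = 9e-09 m
Confinement energy dE = pi^2 * hbar^2 / (2 * m_eff * m_e * R^2)
dE = pi^2 * (1.055e-34)^2 / (2 * 0.083 * 9.109e-31 * (9e-09)^2) J, divided by 1.602e-19 J/eV
dE = 0.056 eV
Total band gap = E_g(bulk) + dE = 1.03 + 0.056 = 1.086 eV

1.086


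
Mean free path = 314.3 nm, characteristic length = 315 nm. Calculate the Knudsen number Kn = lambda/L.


Knudsen number Kn = lambda / L
Kn = 314.3 / 315
Kn = 0.9978

0.9978


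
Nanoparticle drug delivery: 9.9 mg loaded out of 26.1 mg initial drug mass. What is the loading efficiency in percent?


Drug loading efficiency = (drug loaded / drug initial) * 100
DLE = 9.9 / 26.1 * 100
DLE = 0.3793 * 100
DLE = 37.93%

37.93


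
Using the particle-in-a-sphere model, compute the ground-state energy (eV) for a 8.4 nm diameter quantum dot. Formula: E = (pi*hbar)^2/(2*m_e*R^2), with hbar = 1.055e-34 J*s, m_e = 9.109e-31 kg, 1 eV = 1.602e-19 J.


Radius R = 8.4/2 = 4.2 nm = 4.2e-09 m
E = (pi * 1.055e-34)^2 / (2 * 9.109e-31 * (4.2e-09)^2)
E(J) = 3.41826e-21
E = E(J) / 1.602e-19 = 0.0213 eV

0.0213


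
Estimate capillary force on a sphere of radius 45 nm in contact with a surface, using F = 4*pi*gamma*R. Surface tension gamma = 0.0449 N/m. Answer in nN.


Convert radius: R = 45 nm = 4.5e-08 m
F = 4 * pi * gamma * R
F = 4 * pi * 0.0449 * 4.5e-08
F = 2.53904e-08 N = 25.3904 nN

25.3904


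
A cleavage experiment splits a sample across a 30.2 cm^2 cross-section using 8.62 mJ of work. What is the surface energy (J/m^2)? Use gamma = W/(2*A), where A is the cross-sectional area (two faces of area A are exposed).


Convert: A = 30.2 cm^2 = 0.00302 m^2, W = 8.62 mJ = 0.00862 J
Cleaving exposes two faces of area A, so total new surface = 2*A and gamma = W / (2*A)
gamma = 0.00862 / (2 * 0.00302)
gamma = 1.427 J/m^2

1.427


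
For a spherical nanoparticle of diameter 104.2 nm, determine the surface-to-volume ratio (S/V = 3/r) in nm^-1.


Radius r = 104.2/2 = 52.1 nm
S/V = 3 / r = 3 / 52.1
S/V = 0.0576 nm^-1

0.0576


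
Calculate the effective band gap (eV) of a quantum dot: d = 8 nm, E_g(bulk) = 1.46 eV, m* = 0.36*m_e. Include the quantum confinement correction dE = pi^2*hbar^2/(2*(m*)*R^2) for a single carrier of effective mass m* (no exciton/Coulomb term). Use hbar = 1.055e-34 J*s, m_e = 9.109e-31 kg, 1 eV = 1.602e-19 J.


Radius R = 8/2 nm = 4e-09 m
Confinement energy dE = pi^2 * hbar^2 / (2 * m_eff * m_e * R^2)
dE = pi^2 * (1.055e-34)^2 / (2 * 0.36 * 9.109e-31 * (4e-09)^2) J, divided by 1.602e-19 J/eV
dE = 0.0653 eV
Total band gap = E_g(bulk) + dE = 1.46 + 0.0653 = 1.5253 eV

1.5253


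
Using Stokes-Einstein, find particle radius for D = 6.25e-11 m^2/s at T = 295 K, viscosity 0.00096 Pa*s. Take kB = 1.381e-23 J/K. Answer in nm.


Stokes-Einstein: R = kB*T / (6*pi*eta*D)
R = 1.381e-23 * 295 / (6 * pi * 0.00096 * 6.25e-11)
R = 3.60216e-09 m = 3.6 nm

3.6


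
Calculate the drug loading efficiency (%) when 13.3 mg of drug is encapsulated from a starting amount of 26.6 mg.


Drug loading efficiency = (drug loaded / drug initial) * 100
DLE = 13.3 / 26.6 * 100
DLE = 0.5 * 100
DLE = 50.0%

50.0


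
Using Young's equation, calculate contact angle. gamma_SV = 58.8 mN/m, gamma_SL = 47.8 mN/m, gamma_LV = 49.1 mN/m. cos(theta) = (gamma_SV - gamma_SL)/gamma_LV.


cos(theta) = (gamma_SV - gamma_SL) / gamma_LV
cos(theta) = (58.8 - 47.8) / 49.1
cos(theta) = 0.224033
theta = arccos(0.224033) = 77.05 degrees

77.05


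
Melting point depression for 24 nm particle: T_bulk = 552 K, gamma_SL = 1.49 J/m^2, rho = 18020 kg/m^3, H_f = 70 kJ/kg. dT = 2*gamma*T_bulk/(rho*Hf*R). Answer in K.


Radius R = 24/2 = 12 nm = 1.2e-08 m
Convert H_f = 70 kJ/kg = 70000 J/kg
dT = 2 * gamma_SL * T_bulk / (rho * H_f * R)
dT = 2 * 1.49 * 552 / (18020 * 70000 * 1.2e-08)
dT = 108.7 K

108.7


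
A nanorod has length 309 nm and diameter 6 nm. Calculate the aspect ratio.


Aspect ratio AR = length / diameter
AR = 309 / 6
AR = 51.5

51.5


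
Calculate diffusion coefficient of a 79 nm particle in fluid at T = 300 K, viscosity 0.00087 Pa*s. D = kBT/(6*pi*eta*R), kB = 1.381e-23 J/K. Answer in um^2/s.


Radius R = 79/2 = 39.5 nm = 3.95e-08 m
D = kB*T / (6*pi*eta*R)
D = 1.381e-23 * 300 / (6 * pi * 0.00087 * 3.95e-08)
D = 6.39584e-12 m^2/s = 6.396 um^2/s

6.396


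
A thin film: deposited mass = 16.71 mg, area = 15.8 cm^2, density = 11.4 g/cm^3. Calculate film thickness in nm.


Convert: m = 16.71 mg = 1.6710e-05 kg, A = 15.8 cm^2 = 1.5800e-03 m^2, rho = 11.4 g/cm^3 = 11400 kg/m^3
t = m / (A * rho)
t = 1.6710e-05 / (1.5800e-03 * 11400)
t = 9.2771e-07 m = 927.7 nm

927.7


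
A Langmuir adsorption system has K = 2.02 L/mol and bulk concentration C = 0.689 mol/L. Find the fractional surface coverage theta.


Langmuir isotherm: theta = K*C / (1 + K*C)
K*C = 2.02 * 0.689 = 1.39178
theta = 1.39178 / (1 + 1.39178) = 1.39178 / 2.39178
theta = 0.5819

0.5819


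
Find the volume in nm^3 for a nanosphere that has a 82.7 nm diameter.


Radius r = 82.7/2 = 41.35 nm
Volume V = (4/3) * pi * r^3
V = (4/3) * pi * (41.35)^3
V = 296152.33 nm^3

296152.33


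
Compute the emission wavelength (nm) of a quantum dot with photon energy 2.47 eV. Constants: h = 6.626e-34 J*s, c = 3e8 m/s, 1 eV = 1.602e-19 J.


Convert energy: E = 2.47 eV = 2.47 * 1.602e-19 = 3.95694e-19 J
lambda = h*c / E = 6.626e-34 * 3e8 / 3.95694e-19
lambda = 5.02358e-07 m = 502.4 nm

502.4


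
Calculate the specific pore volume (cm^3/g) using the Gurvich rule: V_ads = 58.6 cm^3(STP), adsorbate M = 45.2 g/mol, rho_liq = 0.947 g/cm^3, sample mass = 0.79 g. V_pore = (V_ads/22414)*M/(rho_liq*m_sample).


Moles adsorbed n = V_ads / 22414 = 58.6 / 22414 = 2.614437e-03 mol
Liquid volume V_liq = n * M / rho_liq = 2.614437e-03 * 45.2 / 0.947 = 0.12479 cm^3
Specific pore volume V_pore = V_liq / m_sample = 0.12479 / 0.79
V_pore = 0.158 cm^3/g

0.158


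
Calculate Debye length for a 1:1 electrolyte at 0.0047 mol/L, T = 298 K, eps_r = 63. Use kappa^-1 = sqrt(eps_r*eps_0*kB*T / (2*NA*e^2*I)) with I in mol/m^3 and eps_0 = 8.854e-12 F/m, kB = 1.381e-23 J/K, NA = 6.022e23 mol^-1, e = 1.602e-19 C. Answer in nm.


Ionic strength I = 0.0047 * 1^2 * 1000 = 4.7 mol/m^3
kappa^-1 = sqrt(63 * 8.854e-12 * 1.381e-23 * 298 / (2 * 6.022e23 * (1.602e-19)^2 * 4.7))
kappa^-1 = 3.975 nm

3.975


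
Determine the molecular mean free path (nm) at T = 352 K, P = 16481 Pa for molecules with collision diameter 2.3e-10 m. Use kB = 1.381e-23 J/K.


Mean free path: lambda = kB*T / (sqrt(2) * pi * d^2 * P)
lambda = 1.381e-23 * 352 / (sqrt(2) * pi * (2.3e-10)^2 * 16481)
lambda = 1.25497e-06 m
lambda = 1254.97 nm

1254.97


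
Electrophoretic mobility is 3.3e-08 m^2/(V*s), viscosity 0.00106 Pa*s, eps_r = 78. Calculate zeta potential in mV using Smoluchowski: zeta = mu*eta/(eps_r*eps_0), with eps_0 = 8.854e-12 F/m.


Smoluchowski equation: zeta = mu * eta / (eps_r * eps_0)
zeta = 3.3e-08 * 0.00106 / (78 * 8.854e-12)
zeta = 0.050651 V = 50.65 mV

50.65


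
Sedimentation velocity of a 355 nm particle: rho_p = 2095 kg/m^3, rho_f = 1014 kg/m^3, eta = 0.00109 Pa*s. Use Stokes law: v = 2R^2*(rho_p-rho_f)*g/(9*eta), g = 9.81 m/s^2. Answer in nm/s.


Radius R = 355/2 nm = 1.775e-07 m
Density difference = 2095 - 1014 = 1081 kg/m^3
v = 2 * R^2 * (rho_p - rho_f) * g / (9 * eta)
v = 2 * (1.775e-07)^2 * 1081 * 9.81 / (9 * 0.00109)
v = 6.81165e-08 m/s = 68.1165 nm/s

68.1165


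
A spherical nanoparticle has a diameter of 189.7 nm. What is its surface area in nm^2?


Radius r = 189.7/2 = 94.85 nm
Surface area SA = 4 * pi * r^2
SA = 4 * pi * (94.85)^2
SA = 113053.64 nm^2

113053.64


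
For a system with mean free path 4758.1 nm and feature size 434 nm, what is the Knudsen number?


Knudsen number Kn = lambda / L
Kn = 4758.1 / 434
Kn = 10.9634

10.9634


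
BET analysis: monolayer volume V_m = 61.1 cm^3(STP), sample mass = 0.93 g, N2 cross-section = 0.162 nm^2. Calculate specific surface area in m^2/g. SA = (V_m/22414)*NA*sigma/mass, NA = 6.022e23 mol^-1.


Number of moles in monolayer = V_m / 22414 = 61.1 / 22414 = 0.00272597
Number of molecules = moles * NA = 0.00272597 * 6.022e23
SA = molecules * sigma / mass
SA = (61.1 / 22414) * 6.022e23 * 0.162e-18 / 0.93
SA = 286.0 m^2/g

286.0


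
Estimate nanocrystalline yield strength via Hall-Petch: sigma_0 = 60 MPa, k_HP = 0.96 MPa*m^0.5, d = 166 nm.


d = 166 nm = 1.66e-07 m
sqrt(d) = 0.000407431
Hall-Petch contribution = k / sqrt(d) = 0.96 / 0.000407431 = 2356.2 MPa
sigma = sigma_0 + k/sqrt(d) = 60 + 2356.2 = 2416.2 MPa

2416.2


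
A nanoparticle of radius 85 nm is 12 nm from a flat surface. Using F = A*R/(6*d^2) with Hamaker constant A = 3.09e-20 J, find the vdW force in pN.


Convert to SI: R = 85 nm = 8.5e-08 m, d = 12 nm = 1.2e-08 m
F = A * R / (6 * d^2)
F = 3.09e-20 * 8.5e-08 / (6 * (1.2e-08)^2)
F = 3.03993e-12 N = 3.04 pN

3.04


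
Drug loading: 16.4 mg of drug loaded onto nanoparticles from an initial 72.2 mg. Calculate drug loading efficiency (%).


Drug loading efficiency = (drug loaded / drug initial) * 100
DLE = 16.4 / 72.2 * 100
DLE = 0.2271 * 100
DLE = 22.71%

22.71


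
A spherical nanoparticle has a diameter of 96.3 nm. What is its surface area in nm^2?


Radius r = 96.3/2 = 48.15 nm
Surface area SA = 4 * pi * r^2
SA = 4 * pi * (48.15)^2
SA = 29134.16 nm^2

29134.16


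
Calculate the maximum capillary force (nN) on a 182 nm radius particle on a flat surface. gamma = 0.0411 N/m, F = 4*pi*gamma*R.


Convert radius: R = 182 nm = 1.82e-07 m
F = 4 * pi * gamma * R
F = 4 * pi * 0.0411 * 1.82e-07
F = 9.3999e-08 N = 93.999 nN

93.999


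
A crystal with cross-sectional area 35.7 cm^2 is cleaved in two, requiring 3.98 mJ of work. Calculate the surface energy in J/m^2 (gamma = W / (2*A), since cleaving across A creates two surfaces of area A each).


Convert: A = 35.7 cm^2 = 0.00357 m^2, W = 3.98 mJ = 0.00398 J
Cleaving exposes two faces of area A, so total new surface = 2*A and gamma = W / (2*A)
gamma = 0.00398 / (2 * 0.00357)
gamma = 0.557 J/m^2

0.557


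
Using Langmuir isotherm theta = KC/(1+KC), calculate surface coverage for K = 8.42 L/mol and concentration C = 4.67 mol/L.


Langmuir isotherm: theta = K*C / (1 + K*C)
K*C = 8.42 * 4.67 = 39.3214
theta = 39.3214 / (1 + 39.3214) = 39.3214 / 40.3214
theta = 0.9752

0.9752


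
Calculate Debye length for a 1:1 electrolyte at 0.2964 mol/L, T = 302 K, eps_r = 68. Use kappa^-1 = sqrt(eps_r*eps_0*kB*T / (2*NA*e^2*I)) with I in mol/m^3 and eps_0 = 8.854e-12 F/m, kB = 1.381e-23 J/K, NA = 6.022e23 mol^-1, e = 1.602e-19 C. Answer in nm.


Ionic strength I = 0.2964 * 1^2 * 1000 = 296.4 mol/m^3
kappa^-1 = sqrt(68 * 8.854e-12 * 1.381e-23 * 302 / (2 * 6.022e23 * (1.602e-19)^2 * 296.4))
kappa^-1 = 0.524 nm

0.524


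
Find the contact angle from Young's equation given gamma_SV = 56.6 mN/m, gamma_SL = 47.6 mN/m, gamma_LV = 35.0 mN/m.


cos(theta) = (gamma_SV - gamma_SL) / gamma_LV
cos(theta) = (56.6 - 47.6) / 35.0
cos(theta) = 0.257143
theta = arccos(0.257143) = 75.1 degrees

75.1


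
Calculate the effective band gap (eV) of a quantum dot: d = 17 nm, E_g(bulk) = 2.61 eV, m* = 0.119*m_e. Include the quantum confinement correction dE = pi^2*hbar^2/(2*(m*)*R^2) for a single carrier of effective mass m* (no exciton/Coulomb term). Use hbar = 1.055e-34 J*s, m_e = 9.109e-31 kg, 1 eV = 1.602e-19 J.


Radius R = 17/2 nm = 8.5e-09 m
Confinement energy dE = pi^2 * hbar^2 / (2 * m_eff * m_e * R^2)
dE = pi^2 * (1.055e-34)^2 / (2 * 0.119 * 9.109e-31 * (8.5e-09)^2) J, divided by 1.602e-19 J/eV
dE = 0.0438 eV
Total band gap = E_g(bulk) + dE = 2.61 + 0.0438 = 2.6538 eV

2.6538


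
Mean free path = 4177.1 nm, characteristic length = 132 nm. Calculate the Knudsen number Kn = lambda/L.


Knudsen number Kn = lambda / L
Kn = 4177.1 / 132
Kn = 31.6447

31.6447


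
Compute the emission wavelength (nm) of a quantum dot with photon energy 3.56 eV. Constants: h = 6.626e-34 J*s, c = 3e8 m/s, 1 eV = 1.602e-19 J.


Convert energy: E = 3.56 eV = 3.56 * 1.602e-19 = 5.70312e-19 J
lambda = h*c / E = 6.626e-34 * 3e8 / 5.70312e-19
lambda = 3.48546e-07 m = 348.5 nm

348.5


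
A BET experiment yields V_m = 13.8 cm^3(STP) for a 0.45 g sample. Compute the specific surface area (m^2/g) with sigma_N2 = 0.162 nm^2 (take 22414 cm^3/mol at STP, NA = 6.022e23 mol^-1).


Number of moles in monolayer = V_m / 22414 = 13.8 / 22414 = 0.00061569
Number of molecules = moles * NA = 0.00061569 * 6.022e23
SA = molecules * sigma / mass
SA = (13.8 / 22414) * 6.022e23 * 0.162e-18 / 0.45
SA = 133.5 m^2/g

133.5


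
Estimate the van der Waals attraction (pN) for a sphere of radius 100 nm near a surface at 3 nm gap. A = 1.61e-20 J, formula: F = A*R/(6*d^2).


Convert to SI: R = 100 nm = 1e-07 m, d = 3 nm = 3e-09 m
F = A * R / (6 * d^2)
F = 1.61e-20 * 1e-07 / (6 * (3e-09)^2)
F = 2.98148e-11 N = 29.815 pN

29.815


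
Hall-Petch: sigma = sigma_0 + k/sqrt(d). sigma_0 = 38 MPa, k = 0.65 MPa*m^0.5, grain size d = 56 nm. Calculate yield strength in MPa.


d = 56 nm = 5.6e-08 m
sqrt(d) = 0.0002366432
Hall-Petch contribution = k / sqrt(d) = 0.65 / 0.0002366432 = 2746.8 MPa
sigma = sigma_0 + k/sqrt(d) = 38 + 2746.8 = 2784.8 MPa

2784.8


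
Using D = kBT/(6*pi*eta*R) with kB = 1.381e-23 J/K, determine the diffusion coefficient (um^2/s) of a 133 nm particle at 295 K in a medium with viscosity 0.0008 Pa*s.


Radius R = 133/2 = 66.5 nm = 6.65e-08 m
D = kB*T / (6*pi*eta*R)
D = 1.381e-23 * 295 / (6 * pi * 0.0008 * 6.65e-08)
D = 4.06259e-12 m^2/s = 4.063 um^2/s

4.063


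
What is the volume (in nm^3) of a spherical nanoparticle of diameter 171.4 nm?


Radius r = 171.4/2 = 85.7 nm
Volume V = (4/3) * pi * r^3
V = (4/3) * pi * (85.7)^3
V = 2636520.03 nm^3

2636520.03


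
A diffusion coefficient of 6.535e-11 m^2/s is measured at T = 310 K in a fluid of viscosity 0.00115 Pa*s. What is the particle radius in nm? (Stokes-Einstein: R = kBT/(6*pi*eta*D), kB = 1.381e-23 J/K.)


Stokes-Einstein: R = kB*T / (6*pi*eta*D)
R = 1.381e-23 * 310 / (6 * pi * 0.00115 * 6.535e-11)
R = 3.02211e-09 m = 3.02 nm

3.02


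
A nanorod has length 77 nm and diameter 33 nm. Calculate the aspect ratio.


Aspect ratio AR = length / diameter
AR = 77 / 33
AR = 2.33

2.33


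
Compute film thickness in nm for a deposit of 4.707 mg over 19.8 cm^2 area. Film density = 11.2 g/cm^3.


Convert: m = 4.707 mg = 4.7070e-06 kg, A = 19.8 cm^2 = 1.9800e-03 m^2, rho = 11.2 g/cm^3 = 11200 kg/m^3
t = m / (A * rho)
t = 4.7070e-06 / (1.9800e-03 * 11200)
t = 2.1226e-07 m = 212.3 nm

212.3


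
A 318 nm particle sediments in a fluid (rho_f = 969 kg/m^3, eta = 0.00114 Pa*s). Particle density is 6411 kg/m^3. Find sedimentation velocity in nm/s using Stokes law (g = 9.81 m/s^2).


Radius R = 318/2 nm = 1.59e-07 m
Density difference = 6411 - 969 = 5442 kg/m^3
v = 2 * R^2 * (rho_p - rho_f) * g / (9 * eta)
v = 2 * (1.59e-07)^2 * 5442 * 9.81 / (9 * 0.00114)
v = 2.6309e-07 m/s = 263.0901 nm/s

263.0901


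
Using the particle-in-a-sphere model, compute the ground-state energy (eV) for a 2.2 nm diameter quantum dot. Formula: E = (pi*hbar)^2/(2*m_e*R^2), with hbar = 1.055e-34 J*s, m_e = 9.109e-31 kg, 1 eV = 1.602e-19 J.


Radius R = 2.2/2 = 1.1 nm = 1.1e-09 m
E = (pi * 1.055e-34)^2 / (2 * 9.109e-31 * (1.1e-09)^2)
E(J) = 4.98332e-20
E = E(J) / 1.602e-19 = 0.3111 eV

0.3111


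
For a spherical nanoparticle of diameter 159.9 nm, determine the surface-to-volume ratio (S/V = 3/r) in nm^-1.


Radius r = 159.9/2 = 79.95 nm
S/V = 3 / r = 3 / 79.95
S/V = 0.0375 nm^-1

0.0375


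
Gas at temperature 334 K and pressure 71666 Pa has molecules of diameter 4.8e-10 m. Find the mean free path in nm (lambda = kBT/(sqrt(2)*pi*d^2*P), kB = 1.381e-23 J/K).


Mean free path: lambda = kB*T / (sqrt(2) * pi * d^2 * P)
lambda = 1.381e-23 * 334 / (sqrt(2) * pi * (4.8e-10)^2 * 71666)
lambda = 6.28752e-08 m
lambda = 62.88 nm

62.88


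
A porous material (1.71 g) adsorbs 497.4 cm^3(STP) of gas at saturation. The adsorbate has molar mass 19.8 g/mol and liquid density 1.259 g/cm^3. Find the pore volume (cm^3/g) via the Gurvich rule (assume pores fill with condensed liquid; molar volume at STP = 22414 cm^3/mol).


Moles adsorbed n = V_ads / 22414 = 497.4 / 22414 = 2.219149e-02 mol
Liquid volume V_liq = n * M / rho_liq = 2.219149e-02 * 19.8 / 1.259 = 0.34900 cm^3
Specific pore volume V_pore = V_liq / m_sample = 0.34900 / 1.71
V_pore = 0.2041 cm^3/g

0.2041


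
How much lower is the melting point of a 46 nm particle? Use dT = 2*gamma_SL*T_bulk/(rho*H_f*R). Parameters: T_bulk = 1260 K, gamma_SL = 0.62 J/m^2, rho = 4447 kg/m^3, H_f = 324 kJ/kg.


Radius R = 46/2 = 23 nm = 2.3e-08 m
Convert H_f = 324 kJ/kg = 324000 J/kg
dT = 2 * gamma_SL * T_bulk / (rho * H_f * R)
dT = 2 * 0.62 * 1260 / (4447 * 324000 * 2.3e-08)
dT = 47.1 K

47.1


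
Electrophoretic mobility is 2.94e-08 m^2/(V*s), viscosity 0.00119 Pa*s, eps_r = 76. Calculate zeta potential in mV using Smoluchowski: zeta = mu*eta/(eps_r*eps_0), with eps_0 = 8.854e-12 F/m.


Smoluchowski equation: zeta = mu * eta / (eps_r * eps_0)
zeta = 2.94e-08 * 0.00119 / (76 * 8.854e-12)
zeta = 0.051993 V = 51.99 mV

51.99


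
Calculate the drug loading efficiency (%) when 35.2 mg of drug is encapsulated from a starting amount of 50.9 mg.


Drug loading efficiency = (drug loaded / drug initial) * 100
DLE = 35.2 / 50.9 * 100
DLE = 0.6916 * 100
DLE = 69.16%

69.16


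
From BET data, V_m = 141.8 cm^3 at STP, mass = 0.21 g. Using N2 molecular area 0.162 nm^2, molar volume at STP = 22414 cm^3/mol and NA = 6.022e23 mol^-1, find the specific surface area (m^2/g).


Number of moles in monolayer = V_m / 22414 = 141.8 / 22414 = 0.0063264
Number of molecules = moles * NA = 0.0063264 * 6.022e23
SA = molecules * sigma / mass
SA = (141.8 / 22414) * 6.022e23 * 0.162e-18 / 0.21
SA = 2939.0 m^2/g

2939.0


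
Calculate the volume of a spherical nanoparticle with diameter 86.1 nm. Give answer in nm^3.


Radius r = 86.1/2 = 43.05 nm
Volume V = (4/3) * pi * r^3
V = (4/3) * pi * (43.05)^3
V = 334201.26 nm^3

334201.26


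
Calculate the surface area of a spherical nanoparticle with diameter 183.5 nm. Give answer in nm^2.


Radius r = 183.5/2 = 91.75 nm
Surface area SA = 4 * pi * r^2
SA = 4 * pi * (91.75)^2
SA = 105784.49 nm^2

105784.49


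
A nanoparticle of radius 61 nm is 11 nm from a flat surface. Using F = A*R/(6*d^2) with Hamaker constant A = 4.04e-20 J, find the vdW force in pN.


Convert to SI: R = 61 nm = 6.1e-08 m, d = 11 nm = 1.1e-08 m
F = A * R / (6 * d^2)
F = 4.04e-20 * 6.1e-08 / (6 * (1.1e-08)^2)
F = 3.39449e-12 N = 3.394 pN

3.394


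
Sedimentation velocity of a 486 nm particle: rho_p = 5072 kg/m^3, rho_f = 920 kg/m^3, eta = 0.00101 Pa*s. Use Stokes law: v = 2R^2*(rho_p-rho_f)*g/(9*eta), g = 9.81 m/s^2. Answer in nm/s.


Radius R = 486/2 nm = 2.43e-07 m
Density difference = 5072 - 920 = 4152 kg/m^3
v = 2 * R^2 * (rho_p - rho_f) * g / (9 * eta)
v = 2 * (2.43e-07)^2 * 4152 * 9.81 / (9 * 0.00101)
v = 5.29182e-07 m/s = 529.1819 nm/s

529.1819


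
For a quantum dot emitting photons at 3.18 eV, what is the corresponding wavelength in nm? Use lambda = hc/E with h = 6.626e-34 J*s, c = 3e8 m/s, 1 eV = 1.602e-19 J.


Convert energy: E = 3.18 eV = 3.18 * 1.602e-19 = 5.09436e-19 J
lambda = h*c / E = 6.626e-34 * 3e8 / 5.09436e-19
lambda = 3.90196e-07 m = 390.2 nm

390.2


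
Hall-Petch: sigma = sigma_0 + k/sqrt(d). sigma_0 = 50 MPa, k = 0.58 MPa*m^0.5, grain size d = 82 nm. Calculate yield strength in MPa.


d = 82 nm = 8.2e-08 m
sqrt(d) = 0.0002863564
Hall-Petch contribution = k / sqrt(d) = 0.58 / 0.0002863564 = 2025.4 MPa
sigma = sigma_0 + k/sqrt(d) = 50 + 2025.4 = 2075.4 MPa

2075.4


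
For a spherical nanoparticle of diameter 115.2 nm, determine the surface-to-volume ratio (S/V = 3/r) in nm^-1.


Radius r = 115.2/2 = 57.6 nm
S/V = 3 / r = 3 / 57.6
S/V = 0.0521 nm^-1

0.0521


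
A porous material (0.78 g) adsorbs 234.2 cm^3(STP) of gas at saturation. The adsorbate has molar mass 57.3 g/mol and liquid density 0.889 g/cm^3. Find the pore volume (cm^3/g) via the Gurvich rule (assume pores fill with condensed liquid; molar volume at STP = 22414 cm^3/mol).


Moles adsorbed n = V_ads / 22414 = 234.2 / 22414 = 1.044883e-02 mol
Liquid volume V_liq = n * M / rho_liq = 1.044883e-02 * 57.3 / 0.889 = 0.67347 cm^3
Specific pore volume V_pore = V_liq / m_sample = 0.67347 / 0.78
V_pore = 0.8634 cm^3/g

0.8634


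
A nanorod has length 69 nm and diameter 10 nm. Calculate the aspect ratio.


Aspect ratio AR = length / diameter
AR = 69 / 10
AR = 6.9

6.9


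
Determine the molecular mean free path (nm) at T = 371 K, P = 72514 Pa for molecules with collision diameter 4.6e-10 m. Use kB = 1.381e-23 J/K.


Mean free path: lambda = kB*T / (sqrt(2) * pi * d^2 * P)
lambda = 1.381e-23 * 371 / (sqrt(2) * pi * (4.6e-10)^2 * 72514)
lambda = 7.51563e-08 m
lambda = 75.16 nm

75.16


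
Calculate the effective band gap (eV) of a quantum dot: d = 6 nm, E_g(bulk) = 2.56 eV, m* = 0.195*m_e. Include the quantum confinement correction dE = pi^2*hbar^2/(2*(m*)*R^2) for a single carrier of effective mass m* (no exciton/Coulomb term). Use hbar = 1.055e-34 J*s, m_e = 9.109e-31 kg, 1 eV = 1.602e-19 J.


Radius R = 6/2 nm = 3e-09 m
Confinement energy dE = pi^2 * hbar^2 / (2 * m_eff * m_e * R^2)
dE = pi^2 * (1.055e-34)^2 / (2 * 0.195 * 9.109e-31 * (3e-09)^2) J, divided by 1.602e-19 J/eV
dE = 0.2145 eV
Total band gap = E_g(bulk) + dE = 2.56 + 0.2145 = 2.7745 eV

2.7745


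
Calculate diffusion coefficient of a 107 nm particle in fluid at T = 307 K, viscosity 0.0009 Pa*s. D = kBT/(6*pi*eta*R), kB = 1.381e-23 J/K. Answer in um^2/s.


Radius R = 107/2 = 53.5 nm = 5.35e-08 m
D = kB*T / (6*pi*eta*R)
D = 1.381e-23 * 307 / (6 * pi * 0.0009 * 5.35e-08)
D = 4.67127e-12 m^2/s = 4.671 um^2/s

4.671


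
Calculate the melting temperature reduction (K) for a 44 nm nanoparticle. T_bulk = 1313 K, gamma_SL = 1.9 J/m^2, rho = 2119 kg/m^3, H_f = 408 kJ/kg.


Radius R = 44/2 = 22 nm = 2.2e-08 m
Convert H_f = 408 kJ/kg = 408000 J/kg
dT = 2 * gamma_SL * T_bulk / (rho * H_f * R)
dT = 2 * 1.9 * 1313 / (2119 * 408000 * 2.2e-08)
dT = 262.3 K

262.3


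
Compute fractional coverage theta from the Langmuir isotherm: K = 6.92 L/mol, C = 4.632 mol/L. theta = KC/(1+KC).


Langmuir isotherm: theta = K*C / (1 + K*C)
K*C = 6.92 * 4.632 = 32.05344
theta = 32.05344 / (1 + 32.05344) = 32.05344 / 33.05344
theta = 0.9697

0.9697


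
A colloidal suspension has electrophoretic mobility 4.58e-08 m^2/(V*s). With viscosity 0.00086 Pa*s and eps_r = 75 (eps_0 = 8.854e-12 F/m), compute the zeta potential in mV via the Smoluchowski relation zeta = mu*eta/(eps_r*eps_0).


Smoluchowski equation: zeta = mu * eta / (eps_r * eps_0)
zeta = 4.58e-08 * 0.00086 / (75 * 8.854e-12)
zeta = 0.059315 V = 59.31 mV

59.31


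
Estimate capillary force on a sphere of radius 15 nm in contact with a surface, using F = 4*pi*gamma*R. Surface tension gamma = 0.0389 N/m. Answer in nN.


Convert radius: R = 15 nm = 1.5e-08 m
F = 4 * pi * gamma * R
F = 4 * pi * 0.0389 * 1.5e-08
F = 7.33248e-09 N = 7.3325 nN

7.3325


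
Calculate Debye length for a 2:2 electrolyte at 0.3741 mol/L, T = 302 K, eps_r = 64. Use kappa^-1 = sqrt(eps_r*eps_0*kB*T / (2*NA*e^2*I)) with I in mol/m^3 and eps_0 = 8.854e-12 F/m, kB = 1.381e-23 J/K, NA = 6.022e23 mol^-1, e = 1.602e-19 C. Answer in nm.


Ionic strength I = 0.3741 * 2^2 * 1000 = 1496.4 mol/m^3
kappa^-1 = sqrt(64 * 8.854e-12 * 1.381e-23 * 302 / (2 * 6.022e23 * (1.602e-19)^2 * 1496.4))
kappa^-1 = 0.226 nm

0.226


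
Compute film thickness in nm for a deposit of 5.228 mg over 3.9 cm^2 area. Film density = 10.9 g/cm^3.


Convert: m = 5.228 mg = 5.2280e-06 kg, A = 3.9 cm^2 = 3.9000e-04 m^2, rho = 10.9 g/cm^3 = 10900 kg/m^3
t = m / (A * rho)
t = 5.2280e-06 / (3.9000e-04 * 10900)
t = 1.2298e-06 m = 1229.8 nm

1229.8


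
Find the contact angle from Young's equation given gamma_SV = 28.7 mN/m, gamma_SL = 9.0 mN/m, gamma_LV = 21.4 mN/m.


cos(theta) = (gamma_SV - gamma_SL) / gamma_LV
cos(theta) = (28.7 - 9.0) / 21.4
cos(theta) = 0.920561
theta = arccos(0.920561) = 22.99 degrees

22.99


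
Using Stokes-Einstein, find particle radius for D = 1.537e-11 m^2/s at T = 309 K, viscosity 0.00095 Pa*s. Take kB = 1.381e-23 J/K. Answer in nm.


Stokes-Einstein: R = kB*T / (6*pi*eta*D)
R = 1.381e-23 * 309 / (6 * pi * 0.00095 * 1.537e-11)
R = 1.55043e-08 m = 15.5 nm

15.5


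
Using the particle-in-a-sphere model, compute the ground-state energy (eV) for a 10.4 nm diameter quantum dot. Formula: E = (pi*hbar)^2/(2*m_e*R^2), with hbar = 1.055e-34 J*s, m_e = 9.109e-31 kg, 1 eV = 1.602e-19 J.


Radius R = 10.4/2 = 5.2 nm = 5.2e-09 m
E = (pi * 1.055e-34)^2 / (2 * 9.109e-31 * (5.2e-09)^2)
E(J) = 2.22996e-21
E = E(J) / 1.602e-19 = 0.0139 eV

0.0139


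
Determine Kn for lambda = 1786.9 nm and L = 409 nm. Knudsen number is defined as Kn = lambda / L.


Knudsen number Kn = lambda / L
Kn = 1786.9 / 409
Kn = 4.3689

4.3689


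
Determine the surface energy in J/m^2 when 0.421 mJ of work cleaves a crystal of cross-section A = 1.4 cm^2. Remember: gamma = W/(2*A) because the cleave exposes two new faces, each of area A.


Convert: A = 1.4 cm^2 = 0.00014 m^2, W = 0.421 mJ = 0.000421 J
Cleaving exposes two faces of area A, so total new surface = 2*A and gamma = W / (2*A)
gamma = 0.000421 / (2 * 0.00014)
gamma = 1.504 J/m^2

1.504


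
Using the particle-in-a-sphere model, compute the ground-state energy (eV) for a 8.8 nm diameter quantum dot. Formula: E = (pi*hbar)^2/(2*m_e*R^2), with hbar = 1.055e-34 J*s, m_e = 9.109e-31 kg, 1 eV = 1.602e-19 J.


Radius R = 8.8/2 = 4.4 nm = 4.4e-09 m
E = (pi * 1.055e-34)^2 / (2 * 9.109e-31 * (4.4e-09)^2)
E(J) = 3.11457e-21
E = E(J) / 1.602e-19 = 0.0194 eV

0.0194


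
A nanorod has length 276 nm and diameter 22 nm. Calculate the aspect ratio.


Aspect ratio AR = length / diameter
AR = 276 / 22
AR = 12.55

12.55


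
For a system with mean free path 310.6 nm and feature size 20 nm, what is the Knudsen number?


Knudsen number Kn = lambda / L
Kn = 310.6 / 20
Kn = 15.53

15.53


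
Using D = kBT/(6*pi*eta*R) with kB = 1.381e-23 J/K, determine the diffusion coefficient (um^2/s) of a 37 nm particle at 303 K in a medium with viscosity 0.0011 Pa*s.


Radius R = 37/2 = 18.5 nm = 1.85e-08 m
D = kB*T / (6*pi*eta*R)
D = 1.381e-23 * 303 / (6 * pi * 0.0011 * 1.85e-08)
D = 1.09086e-11 m^2/s = 10.909 um^2/s

10.909


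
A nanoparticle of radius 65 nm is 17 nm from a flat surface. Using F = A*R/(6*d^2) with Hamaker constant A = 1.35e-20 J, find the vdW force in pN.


Convert to SI: R = 65 nm = 6.5e-08 m, d = 17 nm = 1.7e-08 m
F = A * R / (6 * d^2)
F = 1.35e-20 * 6.5e-08 / (6 * (1.7e-08)^2)
F = 5.06055e-13 N = 0.506 pN

0.506


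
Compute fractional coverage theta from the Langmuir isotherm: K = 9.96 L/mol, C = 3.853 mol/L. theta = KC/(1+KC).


Langmuir isotherm: theta = K*C / (1 + K*C)
K*C = 9.96 * 3.853 = 38.37588
theta = 38.37588 / (1 + 38.37588) = 38.37588 / 39.37588
theta = 0.9746

0.9746


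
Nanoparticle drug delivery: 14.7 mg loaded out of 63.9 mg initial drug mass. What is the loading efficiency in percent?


Drug loading efficiency = (drug loaded / drug initial) * 100
DLE = 14.7 / 63.9 * 100
DLE = 0.23 * 100
DLE = 23.0%

23.0


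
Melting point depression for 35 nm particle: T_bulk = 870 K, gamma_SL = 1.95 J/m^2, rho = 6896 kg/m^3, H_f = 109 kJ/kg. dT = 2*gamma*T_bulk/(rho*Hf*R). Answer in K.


Radius R = 35/2 = 17.5 nm = 1.75e-08 m
Convert H_f = 109 kJ/kg = 109000 J/kg
dT = 2 * gamma_SL * T_bulk / (rho * H_f * R)
dT = 2 * 1.95 * 870 / (6896 * 109000 * 1.75e-08)
dT = 257.9 K

257.9


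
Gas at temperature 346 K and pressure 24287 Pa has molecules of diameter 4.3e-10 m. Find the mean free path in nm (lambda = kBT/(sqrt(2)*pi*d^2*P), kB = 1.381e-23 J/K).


Mean free path: lambda = kB*T / (sqrt(2) * pi * d^2 * P)
lambda = 1.381e-23 * 346 / (sqrt(2) * pi * (4.3e-10)^2 * 24287)
lambda = 2.39494e-07 m
lambda = 239.49 nm

239.49


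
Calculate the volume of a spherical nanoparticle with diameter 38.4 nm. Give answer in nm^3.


Radius r = 38.4/2 = 19.2 nm
Volume V = (4/3) * pi * r^3
V = (4/3) * pi * (19.2)^3
V = 29647.79 nm^3

29647.79


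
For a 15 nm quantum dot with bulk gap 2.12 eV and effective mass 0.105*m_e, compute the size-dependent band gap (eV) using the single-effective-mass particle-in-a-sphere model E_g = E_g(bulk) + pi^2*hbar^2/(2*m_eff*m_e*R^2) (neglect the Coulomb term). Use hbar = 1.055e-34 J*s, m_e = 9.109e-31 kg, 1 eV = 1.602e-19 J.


Radius R = 15/2 nm = 7.5e-09 m
Confinement energy dE = pi^2 * hbar^2 / (2 * m_eff * m_e * R^2)
dE = pi^2 * (1.055e-34)^2 / (2 * 0.105 * 9.109e-31 * (7.5e-09)^2) J, divided by 1.602e-19 J/eV
dE = 0.0637 eV
Total band gap = E_g(bulk) + dE = 2.12 + 0.0637 = 2.1837 eV

2.1837


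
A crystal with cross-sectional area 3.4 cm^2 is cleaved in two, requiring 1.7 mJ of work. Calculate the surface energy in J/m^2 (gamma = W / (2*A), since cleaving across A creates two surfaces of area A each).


Convert: A = 3.4 cm^2 = 0.00034 m^2, W = 1.7 mJ = 0.0017 J
Cleaving exposes two faces of area A, so total new surface = 2*A and gamma = W / (2*A)
gamma = 0.0017 / (2 * 0.00034)
gamma = 2.5 J/m^2

2.5


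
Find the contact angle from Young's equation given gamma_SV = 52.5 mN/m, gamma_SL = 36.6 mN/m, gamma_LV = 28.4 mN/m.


cos(theta) = (gamma_SV - gamma_SL) / gamma_LV
cos(theta) = (52.5 - 36.6) / 28.4
cos(theta) = 0.559859
theta = arccos(0.559859) = 55.95 degrees

55.95


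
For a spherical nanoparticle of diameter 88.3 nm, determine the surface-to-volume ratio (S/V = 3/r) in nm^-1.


Radius r = 88.3/2 = 44.15 nm
S/V = 3 / r = 3 / 44.15
S/V = 0.068 nm^-1

0.068


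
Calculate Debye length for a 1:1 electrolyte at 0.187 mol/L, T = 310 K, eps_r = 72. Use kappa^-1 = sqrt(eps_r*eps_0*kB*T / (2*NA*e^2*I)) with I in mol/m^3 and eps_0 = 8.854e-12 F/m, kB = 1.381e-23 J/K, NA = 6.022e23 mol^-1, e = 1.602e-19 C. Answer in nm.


Ionic strength I = 0.187 * 1^2 * 1000 = 187 mol/m^3
kappa^-1 = sqrt(72 * 8.854e-12 * 1.381e-23 * 310 / (2 * 6.022e23 * (1.602e-19)^2 * 187))
kappa^-1 = 0.687 nm

0.687


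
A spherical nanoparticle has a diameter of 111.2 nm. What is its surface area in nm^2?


Radius r = 111.2/2 = 55.6 nm
Surface area SA = 4 * pi * r^2
SA = 4 * pi * (55.6)^2
SA = 38847.18 nm^2

38847.18


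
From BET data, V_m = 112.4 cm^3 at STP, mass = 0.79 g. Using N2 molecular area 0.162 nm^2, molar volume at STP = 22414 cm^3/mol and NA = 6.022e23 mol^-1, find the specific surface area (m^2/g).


Number of moles in monolayer = V_m / 22414 = 112.4 / 22414 = 0.00501472
Number of molecules = moles * NA = 0.00501472 * 6.022e23
SA = molecules * sigma / mass
SA = (112.4 / 22414) * 6.022e23 * 0.162e-18 / 0.79
SA = 619.3 m^2/g

619.3


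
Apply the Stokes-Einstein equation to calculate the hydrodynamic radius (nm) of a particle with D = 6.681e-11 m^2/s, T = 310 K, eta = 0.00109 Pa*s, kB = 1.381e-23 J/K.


Stokes-Einstein: R = kB*T / (6*pi*eta*D)
R = 1.381e-23 * 310 / (6 * pi * 0.00109 * 6.681e-11)
R = 3.11879e-09 m = 3.12 nm

3.12


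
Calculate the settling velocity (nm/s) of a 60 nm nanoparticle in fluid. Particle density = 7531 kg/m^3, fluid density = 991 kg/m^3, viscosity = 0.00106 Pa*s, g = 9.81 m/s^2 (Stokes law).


Radius R = 60/2 nm = 3e-08 m
Density difference = 7531 - 991 = 6540 kg/m^3
v = 2 * R^2 * (rho_p - rho_f) * g / (9 * eta)
v = 2 * (3e-08)^2 * 6540 * 9.81 / (9 * 0.00106)
v = 1.21052e-08 m/s = 12.1052 nm/s

12.1052


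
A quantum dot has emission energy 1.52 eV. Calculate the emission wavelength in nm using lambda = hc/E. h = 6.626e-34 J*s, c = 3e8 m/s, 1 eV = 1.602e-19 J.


Convert energy: E = 1.52 eV = 1.52 * 1.602e-19 = 2.43504e-19 J
lambda = h*c / E = 6.626e-34 * 3e8 / 2.43504e-19
lambda = 8.16332e-07 m = 816.3 nm

816.3


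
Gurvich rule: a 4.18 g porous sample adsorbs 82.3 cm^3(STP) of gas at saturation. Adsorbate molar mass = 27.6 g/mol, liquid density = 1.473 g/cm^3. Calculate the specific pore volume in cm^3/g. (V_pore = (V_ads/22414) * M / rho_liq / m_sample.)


Moles adsorbed n = V_ads / 22414 = 82.3 / 22414 = 3.671812e-03 mol
Liquid volume V_liq = n * M / rho_liq = 3.671812e-03 * 27.6 / 1.473 = 0.06880 cm^3
Specific pore volume V_pore = V_liq / m_sample = 0.06880 / 4.18
V_pore = 0.0165 cm^3/g

0.0165


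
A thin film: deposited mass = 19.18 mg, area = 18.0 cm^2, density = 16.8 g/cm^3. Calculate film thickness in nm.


Convert: m = 19.18 mg = 1.9180e-05 kg, A = 18.0 cm^2 = 1.8000e-03 m^2, rho = 16.8 g/cm^3 = 16800 kg/m^3
t = m / (A * rho)
t = 1.9180e-05 / (1.8000e-03 * 16800)
t = 6.3426e-07 m = 634.3 nm

634.3


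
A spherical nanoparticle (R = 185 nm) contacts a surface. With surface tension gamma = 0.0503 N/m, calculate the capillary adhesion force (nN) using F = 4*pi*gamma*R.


Convert radius: R = 185 nm = 1.85e-07 m
F = 4 * pi * gamma * R
F = 4 * pi * 0.0503 * 1.85e-07
F = 1.16936e-07 N = 116.9364 nN

116.9364


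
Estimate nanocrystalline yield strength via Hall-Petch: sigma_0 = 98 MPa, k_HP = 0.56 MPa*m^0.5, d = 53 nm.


d = 53 nm = 5.3e-08 m
sqrt(d) = 0.0002302173
Hall-Petch contribution = k / sqrt(d) = 0.56 / 0.0002302173 = 2432.5 MPa
sigma = sigma_0 + k/sqrt(d) = 98 + 2432.5 = 2530.5 MPa

2530.5


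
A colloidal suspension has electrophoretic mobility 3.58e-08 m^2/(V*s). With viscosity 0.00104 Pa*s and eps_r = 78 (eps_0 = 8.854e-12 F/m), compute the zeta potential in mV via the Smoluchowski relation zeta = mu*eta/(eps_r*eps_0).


Smoluchowski equation: zeta = mu * eta / (eps_r * eps_0)
zeta = 3.58e-08 * 0.00104 / (78 * 8.854e-12)
zeta = 0.053912 V = 53.91 mV

53.91


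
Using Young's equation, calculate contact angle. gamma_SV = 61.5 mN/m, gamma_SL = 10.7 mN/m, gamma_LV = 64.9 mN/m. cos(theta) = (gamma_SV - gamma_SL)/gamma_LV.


cos(theta) = (gamma_SV - gamma_SL) / gamma_LV
cos(theta) = (61.5 - 10.7) / 64.9
cos(theta) = 0.782743
theta = arccos(0.782743) = 38.49 degrees

38.49


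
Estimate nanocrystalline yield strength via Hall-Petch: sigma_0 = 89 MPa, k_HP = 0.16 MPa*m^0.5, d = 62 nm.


d = 62 nm = 6.2e-08 m
sqrt(d) = 0.000248998
Hall-Petch contribution = k / sqrt(d) = 0.16 / 0.000248998 = 642.6 MPa
sigma = sigma_0 + k/sqrt(d) = 89 + 642.6 = 731.6 MPa

731.6
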